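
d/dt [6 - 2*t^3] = -6*t^2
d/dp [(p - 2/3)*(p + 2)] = 2*p + 4/3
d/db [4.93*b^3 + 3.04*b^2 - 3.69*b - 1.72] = 14.79*b^2 + 6.08*b - 3.69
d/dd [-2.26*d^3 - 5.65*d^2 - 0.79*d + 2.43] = -6.78*d^2 - 11.3*d - 0.79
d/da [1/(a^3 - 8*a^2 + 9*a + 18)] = (-3*a^2 + 16*a - 9)/(a^3 - 8*a^2 + 9*a + 18)^2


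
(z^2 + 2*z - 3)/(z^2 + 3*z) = (z - 1)/z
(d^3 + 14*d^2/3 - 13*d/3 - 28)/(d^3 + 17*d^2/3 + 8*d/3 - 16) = (3*d - 7)/(3*d - 4)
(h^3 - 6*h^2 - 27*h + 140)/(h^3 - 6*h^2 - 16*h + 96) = (h^2 - 2*h - 35)/(h^2 - 2*h - 24)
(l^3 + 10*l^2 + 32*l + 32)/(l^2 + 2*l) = l + 8 + 16/l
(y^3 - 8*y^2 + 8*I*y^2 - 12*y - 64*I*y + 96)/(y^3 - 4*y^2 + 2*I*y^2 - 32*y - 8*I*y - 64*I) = (y + 6*I)/(y + 4)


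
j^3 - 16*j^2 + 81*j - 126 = (j - 7)*(j - 6)*(j - 3)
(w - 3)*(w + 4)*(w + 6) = w^3 + 7*w^2 - 6*w - 72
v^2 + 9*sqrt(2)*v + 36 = (v + 3*sqrt(2))*(v + 6*sqrt(2))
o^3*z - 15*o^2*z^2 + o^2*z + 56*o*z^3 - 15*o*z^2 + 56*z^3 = (o - 8*z)*(o - 7*z)*(o*z + z)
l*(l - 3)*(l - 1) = l^3 - 4*l^2 + 3*l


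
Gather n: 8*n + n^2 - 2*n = n^2 + 6*n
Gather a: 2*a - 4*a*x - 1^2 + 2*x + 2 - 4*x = a*(2 - 4*x) - 2*x + 1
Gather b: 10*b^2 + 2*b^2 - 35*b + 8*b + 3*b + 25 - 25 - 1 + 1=12*b^2 - 24*b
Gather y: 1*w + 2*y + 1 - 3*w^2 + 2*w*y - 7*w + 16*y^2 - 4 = -3*w^2 - 6*w + 16*y^2 + y*(2*w + 2) - 3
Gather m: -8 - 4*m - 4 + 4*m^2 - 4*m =4*m^2 - 8*m - 12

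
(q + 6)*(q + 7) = q^2 + 13*q + 42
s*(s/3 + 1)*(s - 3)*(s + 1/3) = s^4/3 + s^3/9 - 3*s^2 - s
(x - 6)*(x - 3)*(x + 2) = x^3 - 7*x^2 + 36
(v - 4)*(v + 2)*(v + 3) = v^3 + v^2 - 14*v - 24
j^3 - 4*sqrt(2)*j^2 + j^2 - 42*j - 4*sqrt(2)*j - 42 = (j + 1)*(j - 7*sqrt(2))*(j + 3*sqrt(2))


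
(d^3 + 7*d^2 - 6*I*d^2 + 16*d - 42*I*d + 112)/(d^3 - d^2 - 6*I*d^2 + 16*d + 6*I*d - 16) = (d + 7)/(d - 1)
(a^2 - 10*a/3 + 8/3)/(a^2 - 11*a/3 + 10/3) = (3*a - 4)/(3*a - 5)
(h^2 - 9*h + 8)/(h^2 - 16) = (h^2 - 9*h + 8)/(h^2 - 16)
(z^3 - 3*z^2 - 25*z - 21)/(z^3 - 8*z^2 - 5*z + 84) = (z + 1)/(z - 4)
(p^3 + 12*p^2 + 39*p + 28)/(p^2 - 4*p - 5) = (p^2 + 11*p + 28)/(p - 5)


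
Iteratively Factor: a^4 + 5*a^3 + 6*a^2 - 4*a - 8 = (a - 1)*(a^3 + 6*a^2 + 12*a + 8) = (a - 1)*(a + 2)*(a^2 + 4*a + 4) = (a - 1)*(a + 2)^2*(a + 2)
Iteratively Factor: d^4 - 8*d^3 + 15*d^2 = (d - 5)*(d^3 - 3*d^2) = (d - 5)*(d - 3)*(d^2) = d*(d - 5)*(d - 3)*(d)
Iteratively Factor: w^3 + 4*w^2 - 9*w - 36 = (w - 3)*(w^2 + 7*w + 12) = (w - 3)*(w + 4)*(w + 3)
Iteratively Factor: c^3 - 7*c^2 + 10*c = (c)*(c^2 - 7*c + 10) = c*(c - 2)*(c - 5)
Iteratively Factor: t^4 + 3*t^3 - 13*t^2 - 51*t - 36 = (t + 1)*(t^3 + 2*t^2 - 15*t - 36) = (t - 4)*(t + 1)*(t^2 + 6*t + 9) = (t - 4)*(t + 1)*(t + 3)*(t + 3)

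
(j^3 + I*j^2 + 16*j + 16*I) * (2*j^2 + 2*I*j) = 2*j^5 + 4*I*j^4 + 30*j^3 + 64*I*j^2 - 32*j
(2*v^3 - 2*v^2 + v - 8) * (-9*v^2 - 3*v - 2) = -18*v^5 + 12*v^4 - 7*v^3 + 73*v^2 + 22*v + 16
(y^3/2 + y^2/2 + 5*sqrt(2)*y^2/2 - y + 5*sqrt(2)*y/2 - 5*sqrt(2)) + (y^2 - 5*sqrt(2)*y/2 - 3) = y^3/2 + 3*y^2/2 + 5*sqrt(2)*y^2/2 - y - 5*sqrt(2) - 3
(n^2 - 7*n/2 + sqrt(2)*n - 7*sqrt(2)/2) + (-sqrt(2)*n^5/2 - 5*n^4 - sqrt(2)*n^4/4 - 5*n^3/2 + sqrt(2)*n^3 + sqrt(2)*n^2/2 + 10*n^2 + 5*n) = -sqrt(2)*n^5/2 - 5*n^4 - sqrt(2)*n^4/4 - 5*n^3/2 + sqrt(2)*n^3 + sqrt(2)*n^2/2 + 11*n^2 + sqrt(2)*n + 3*n/2 - 7*sqrt(2)/2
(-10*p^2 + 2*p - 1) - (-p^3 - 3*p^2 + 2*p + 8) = p^3 - 7*p^2 - 9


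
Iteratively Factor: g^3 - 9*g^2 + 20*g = (g - 4)*(g^2 - 5*g) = (g - 5)*(g - 4)*(g)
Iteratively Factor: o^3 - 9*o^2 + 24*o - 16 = (o - 1)*(o^2 - 8*o + 16) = (o - 4)*(o - 1)*(o - 4)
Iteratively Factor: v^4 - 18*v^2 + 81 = (v + 3)*(v^3 - 3*v^2 - 9*v + 27) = (v + 3)^2*(v^2 - 6*v + 9) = (v - 3)*(v + 3)^2*(v - 3)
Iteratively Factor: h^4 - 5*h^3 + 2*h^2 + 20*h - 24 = (h - 3)*(h^3 - 2*h^2 - 4*h + 8) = (h - 3)*(h - 2)*(h^2 - 4) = (h - 3)*(h - 2)^2*(h + 2)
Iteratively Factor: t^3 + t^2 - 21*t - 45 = (t - 5)*(t^2 + 6*t + 9) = (t - 5)*(t + 3)*(t + 3)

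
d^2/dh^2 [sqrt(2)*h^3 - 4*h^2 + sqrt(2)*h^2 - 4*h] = 6*sqrt(2)*h - 8 + 2*sqrt(2)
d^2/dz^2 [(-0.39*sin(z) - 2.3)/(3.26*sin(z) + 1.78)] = (22.180388*sin(z)^2 - 12.110764*sin(z) - 44.360776)/(34.645976*sin(z)^3 + 56.751384*sin(z)^2 + 30.986952*sin(z) + 5.639752)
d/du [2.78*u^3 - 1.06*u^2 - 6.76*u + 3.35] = 8.34*u^2 - 2.12*u - 6.76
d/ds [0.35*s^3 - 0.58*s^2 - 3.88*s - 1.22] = 1.05*s^2 - 1.16*s - 3.88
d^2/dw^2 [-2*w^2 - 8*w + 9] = -4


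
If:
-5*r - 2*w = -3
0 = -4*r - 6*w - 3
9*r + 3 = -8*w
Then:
No Solution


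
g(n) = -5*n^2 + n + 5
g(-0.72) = 1.69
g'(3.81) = -37.10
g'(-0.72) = 8.20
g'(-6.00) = 61.00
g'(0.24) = -1.40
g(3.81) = -63.77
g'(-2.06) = 21.60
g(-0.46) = 3.48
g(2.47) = -23.03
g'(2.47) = -23.70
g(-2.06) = -18.28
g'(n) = 1 - 10*n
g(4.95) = -112.56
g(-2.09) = -18.93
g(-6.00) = -181.00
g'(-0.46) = 5.60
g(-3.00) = -43.00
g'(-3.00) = 31.00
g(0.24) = 4.95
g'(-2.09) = 21.90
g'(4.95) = -48.50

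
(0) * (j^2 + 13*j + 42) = 0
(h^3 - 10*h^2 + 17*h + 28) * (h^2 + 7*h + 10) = h^5 - 3*h^4 - 43*h^3 + 47*h^2 + 366*h + 280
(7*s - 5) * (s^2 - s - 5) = 7*s^3 - 12*s^2 - 30*s + 25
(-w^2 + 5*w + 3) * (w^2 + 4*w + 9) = -w^4 + w^3 + 14*w^2 + 57*w + 27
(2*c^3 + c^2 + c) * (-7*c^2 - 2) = -14*c^5 - 7*c^4 - 11*c^3 - 2*c^2 - 2*c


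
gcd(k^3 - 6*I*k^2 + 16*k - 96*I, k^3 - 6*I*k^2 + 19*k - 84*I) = k + 4*I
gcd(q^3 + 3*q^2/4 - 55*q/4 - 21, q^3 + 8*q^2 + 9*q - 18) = q + 3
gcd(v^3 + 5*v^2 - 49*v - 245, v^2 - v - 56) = v + 7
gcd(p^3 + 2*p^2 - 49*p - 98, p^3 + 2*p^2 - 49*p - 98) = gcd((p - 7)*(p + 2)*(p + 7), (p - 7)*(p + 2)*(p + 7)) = p^3 + 2*p^2 - 49*p - 98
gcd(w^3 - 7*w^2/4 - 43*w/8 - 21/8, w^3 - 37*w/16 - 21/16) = w^2 + 7*w/4 + 3/4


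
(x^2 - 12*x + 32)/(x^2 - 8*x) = (x - 4)/x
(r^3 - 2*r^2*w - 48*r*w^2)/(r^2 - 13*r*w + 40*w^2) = r*(r + 6*w)/(r - 5*w)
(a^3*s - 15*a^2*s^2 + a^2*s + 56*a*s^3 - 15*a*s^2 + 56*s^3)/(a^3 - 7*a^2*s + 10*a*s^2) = s*(a^3 - 15*a^2*s + a^2 + 56*a*s^2 - 15*a*s + 56*s^2)/(a*(a^2 - 7*a*s + 10*s^2))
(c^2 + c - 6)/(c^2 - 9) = (c - 2)/(c - 3)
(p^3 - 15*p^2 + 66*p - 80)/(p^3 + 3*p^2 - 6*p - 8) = (p^2 - 13*p + 40)/(p^2 + 5*p + 4)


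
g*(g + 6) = g^2 + 6*g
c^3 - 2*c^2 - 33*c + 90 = (c - 5)*(c - 3)*(c + 6)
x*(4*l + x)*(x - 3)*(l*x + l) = 4*l^2*x^3 - 8*l^2*x^2 - 12*l^2*x + l*x^4 - 2*l*x^3 - 3*l*x^2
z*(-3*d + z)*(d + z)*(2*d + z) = -6*d^3*z - 7*d^2*z^2 + z^4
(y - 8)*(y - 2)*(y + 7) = y^3 - 3*y^2 - 54*y + 112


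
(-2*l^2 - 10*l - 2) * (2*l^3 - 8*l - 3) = -4*l^5 - 20*l^4 + 12*l^3 + 86*l^2 + 46*l + 6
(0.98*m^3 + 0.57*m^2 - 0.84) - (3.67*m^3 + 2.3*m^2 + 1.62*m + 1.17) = -2.69*m^3 - 1.73*m^2 - 1.62*m - 2.01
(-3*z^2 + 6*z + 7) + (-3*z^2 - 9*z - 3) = -6*z^2 - 3*z + 4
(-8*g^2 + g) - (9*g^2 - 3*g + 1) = -17*g^2 + 4*g - 1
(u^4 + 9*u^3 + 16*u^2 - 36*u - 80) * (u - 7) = u^5 + 2*u^4 - 47*u^3 - 148*u^2 + 172*u + 560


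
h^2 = h^2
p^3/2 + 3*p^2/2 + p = p*(p/2 + 1/2)*(p + 2)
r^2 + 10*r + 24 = (r + 4)*(r + 6)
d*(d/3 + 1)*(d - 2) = d^3/3 + d^2/3 - 2*d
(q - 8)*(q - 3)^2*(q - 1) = q^4 - 15*q^3 + 71*q^2 - 129*q + 72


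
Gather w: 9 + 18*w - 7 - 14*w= 4*w + 2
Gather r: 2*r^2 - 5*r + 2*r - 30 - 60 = 2*r^2 - 3*r - 90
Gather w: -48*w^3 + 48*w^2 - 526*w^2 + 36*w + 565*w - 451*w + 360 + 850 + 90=-48*w^3 - 478*w^2 + 150*w + 1300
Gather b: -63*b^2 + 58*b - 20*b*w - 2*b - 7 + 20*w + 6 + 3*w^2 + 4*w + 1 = -63*b^2 + b*(56 - 20*w) + 3*w^2 + 24*w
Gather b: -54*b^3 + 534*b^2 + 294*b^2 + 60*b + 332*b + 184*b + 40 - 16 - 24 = -54*b^3 + 828*b^2 + 576*b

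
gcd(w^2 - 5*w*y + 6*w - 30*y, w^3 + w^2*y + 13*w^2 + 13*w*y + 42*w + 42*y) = w + 6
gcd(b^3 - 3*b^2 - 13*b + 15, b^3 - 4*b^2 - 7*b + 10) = b^2 - 6*b + 5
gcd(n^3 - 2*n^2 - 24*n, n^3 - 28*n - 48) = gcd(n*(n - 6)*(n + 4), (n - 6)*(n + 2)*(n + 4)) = n^2 - 2*n - 24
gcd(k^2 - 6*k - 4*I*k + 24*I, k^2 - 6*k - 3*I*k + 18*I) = k - 6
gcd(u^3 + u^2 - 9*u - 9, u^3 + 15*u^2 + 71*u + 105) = u + 3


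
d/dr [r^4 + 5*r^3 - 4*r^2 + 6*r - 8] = 4*r^3 + 15*r^2 - 8*r + 6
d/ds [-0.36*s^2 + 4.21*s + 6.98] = 4.21 - 0.72*s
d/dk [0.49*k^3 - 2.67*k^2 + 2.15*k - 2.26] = 1.47*k^2 - 5.34*k + 2.15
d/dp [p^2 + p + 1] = 2*p + 1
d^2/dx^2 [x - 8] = 0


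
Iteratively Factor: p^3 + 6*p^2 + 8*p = (p + 4)*(p^2 + 2*p) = p*(p + 4)*(p + 2)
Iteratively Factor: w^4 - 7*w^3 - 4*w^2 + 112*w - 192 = (w - 4)*(w^3 - 3*w^2 - 16*w + 48) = (w - 4)*(w - 3)*(w^2 - 16) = (w - 4)^2*(w - 3)*(w + 4)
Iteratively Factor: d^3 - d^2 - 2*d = (d + 1)*(d^2 - 2*d) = d*(d + 1)*(d - 2)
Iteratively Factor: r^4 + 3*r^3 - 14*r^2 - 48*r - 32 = (r - 4)*(r^3 + 7*r^2 + 14*r + 8) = (r - 4)*(r + 2)*(r^2 + 5*r + 4) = (r - 4)*(r + 2)*(r + 4)*(r + 1)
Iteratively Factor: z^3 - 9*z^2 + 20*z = (z - 5)*(z^2 - 4*z) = (z - 5)*(z - 4)*(z)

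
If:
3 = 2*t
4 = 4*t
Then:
No Solution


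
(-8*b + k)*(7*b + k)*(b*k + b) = -56*b^3*k - 56*b^3 - b^2*k^2 - b^2*k + b*k^3 + b*k^2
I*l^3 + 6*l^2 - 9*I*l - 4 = (l - 4*I)*(l - I)*(I*l + 1)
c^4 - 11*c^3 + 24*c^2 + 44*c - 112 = (c - 7)*(c - 4)*(c - 2)*(c + 2)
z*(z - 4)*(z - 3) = z^3 - 7*z^2 + 12*z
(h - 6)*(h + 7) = h^2 + h - 42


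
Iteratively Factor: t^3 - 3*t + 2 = (t - 1)*(t^2 + t - 2) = (t - 1)*(t + 2)*(t - 1)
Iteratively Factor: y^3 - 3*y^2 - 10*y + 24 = (y - 2)*(y^2 - y - 12) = (y - 2)*(y + 3)*(y - 4)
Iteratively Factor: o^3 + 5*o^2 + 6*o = (o + 2)*(o^2 + 3*o) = (o + 2)*(o + 3)*(o)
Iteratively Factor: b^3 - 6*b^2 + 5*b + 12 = (b + 1)*(b^2 - 7*b + 12) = (b - 4)*(b + 1)*(b - 3)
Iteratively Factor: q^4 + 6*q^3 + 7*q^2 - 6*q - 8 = (q + 4)*(q^3 + 2*q^2 - q - 2) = (q + 1)*(q + 4)*(q^2 + q - 2) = (q - 1)*(q + 1)*(q + 4)*(q + 2)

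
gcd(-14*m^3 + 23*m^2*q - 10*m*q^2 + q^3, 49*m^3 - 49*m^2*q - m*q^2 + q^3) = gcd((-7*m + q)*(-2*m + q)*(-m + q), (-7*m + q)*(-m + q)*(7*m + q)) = 7*m^2 - 8*m*q + q^2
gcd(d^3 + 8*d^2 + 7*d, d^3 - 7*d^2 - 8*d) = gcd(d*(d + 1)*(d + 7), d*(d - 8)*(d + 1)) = d^2 + d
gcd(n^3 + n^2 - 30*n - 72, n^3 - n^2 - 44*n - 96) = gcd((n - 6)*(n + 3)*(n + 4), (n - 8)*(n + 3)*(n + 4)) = n^2 + 7*n + 12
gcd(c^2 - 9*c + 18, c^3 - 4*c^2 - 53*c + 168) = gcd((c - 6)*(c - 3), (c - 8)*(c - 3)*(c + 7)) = c - 3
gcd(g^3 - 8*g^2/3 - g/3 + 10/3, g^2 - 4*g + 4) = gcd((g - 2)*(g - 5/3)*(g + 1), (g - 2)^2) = g - 2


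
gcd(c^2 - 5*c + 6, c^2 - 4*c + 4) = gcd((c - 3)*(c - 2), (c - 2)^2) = c - 2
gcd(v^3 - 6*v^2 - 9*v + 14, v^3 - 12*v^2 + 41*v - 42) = v - 7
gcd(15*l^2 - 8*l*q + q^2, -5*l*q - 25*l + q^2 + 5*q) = -5*l + q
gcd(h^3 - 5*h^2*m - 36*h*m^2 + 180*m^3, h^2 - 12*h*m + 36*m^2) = h - 6*m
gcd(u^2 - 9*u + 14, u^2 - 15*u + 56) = u - 7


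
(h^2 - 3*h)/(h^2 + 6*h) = (h - 3)/(h + 6)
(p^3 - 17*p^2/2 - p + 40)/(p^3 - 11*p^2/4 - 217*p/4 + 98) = 2*(2*p^2 - p - 10)/(4*p^2 + 21*p - 49)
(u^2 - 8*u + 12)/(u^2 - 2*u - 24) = (u - 2)/(u + 4)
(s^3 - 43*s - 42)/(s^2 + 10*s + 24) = (s^2 - 6*s - 7)/(s + 4)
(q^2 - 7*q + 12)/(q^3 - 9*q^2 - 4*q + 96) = (q - 3)/(q^2 - 5*q - 24)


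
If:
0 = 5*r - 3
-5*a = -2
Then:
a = 2/5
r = 3/5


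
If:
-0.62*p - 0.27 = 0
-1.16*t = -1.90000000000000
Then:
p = -0.44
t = 1.64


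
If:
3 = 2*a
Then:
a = 3/2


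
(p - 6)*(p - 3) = p^2 - 9*p + 18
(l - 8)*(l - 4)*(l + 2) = l^3 - 10*l^2 + 8*l + 64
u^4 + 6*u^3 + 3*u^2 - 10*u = u*(u - 1)*(u + 2)*(u + 5)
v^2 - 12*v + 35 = (v - 7)*(v - 5)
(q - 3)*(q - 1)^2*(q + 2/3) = q^4 - 13*q^3/3 + 11*q^2/3 + 5*q/3 - 2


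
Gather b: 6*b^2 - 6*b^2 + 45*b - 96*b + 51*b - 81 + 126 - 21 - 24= 0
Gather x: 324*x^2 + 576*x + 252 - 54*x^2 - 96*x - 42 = 270*x^2 + 480*x + 210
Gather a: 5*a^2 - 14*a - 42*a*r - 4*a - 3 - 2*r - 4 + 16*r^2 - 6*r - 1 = 5*a^2 + a*(-42*r - 18) + 16*r^2 - 8*r - 8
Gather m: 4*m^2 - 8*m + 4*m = 4*m^2 - 4*m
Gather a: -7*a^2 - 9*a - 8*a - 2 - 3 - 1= -7*a^2 - 17*a - 6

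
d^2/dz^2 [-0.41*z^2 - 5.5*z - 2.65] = -0.820000000000000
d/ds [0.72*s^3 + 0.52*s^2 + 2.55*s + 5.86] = 2.16*s^2 + 1.04*s + 2.55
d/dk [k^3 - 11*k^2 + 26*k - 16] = 3*k^2 - 22*k + 26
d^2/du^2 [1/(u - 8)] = 2/(u - 8)^3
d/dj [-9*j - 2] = -9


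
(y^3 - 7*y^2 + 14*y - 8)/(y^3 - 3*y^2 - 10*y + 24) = (y - 1)/(y + 3)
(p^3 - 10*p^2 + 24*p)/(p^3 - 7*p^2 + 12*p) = (p - 6)/(p - 3)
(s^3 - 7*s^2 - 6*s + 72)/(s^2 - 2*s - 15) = (s^2 - 10*s + 24)/(s - 5)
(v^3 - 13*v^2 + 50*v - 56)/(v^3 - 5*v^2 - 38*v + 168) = (v - 2)/(v + 6)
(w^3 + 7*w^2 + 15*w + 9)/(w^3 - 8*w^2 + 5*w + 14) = (w^2 + 6*w + 9)/(w^2 - 9*w + 14)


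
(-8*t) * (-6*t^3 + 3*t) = 48*t^4 - 24*t^2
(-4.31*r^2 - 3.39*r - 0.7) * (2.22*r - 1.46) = -9.5682*r^3 - 1.2332*r^2 + 3.3954*r + 1.022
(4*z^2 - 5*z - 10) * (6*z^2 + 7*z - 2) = 24*z^4 - 2*z^3 - 103*z^2 - 60*z + 20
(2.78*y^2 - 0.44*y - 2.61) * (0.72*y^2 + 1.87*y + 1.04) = 2.0016*y^4 + 4.8818*y^3 + 0.1892*y^2 - 5.3383*y - 2.7144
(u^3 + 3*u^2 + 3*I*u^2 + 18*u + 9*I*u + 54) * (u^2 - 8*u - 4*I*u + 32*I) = u^5 - 5*u^4 - I*u^4 + 6*u^3 + 5*I*u^3 - 150*u^2 - 48*I*u^2 - 720*u + 360*I*u + 1728*I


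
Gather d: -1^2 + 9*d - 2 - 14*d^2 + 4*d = -14*d^2 + 13*d - 3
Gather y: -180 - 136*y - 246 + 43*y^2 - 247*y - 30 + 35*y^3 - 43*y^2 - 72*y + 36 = 35*y^3 - 455*y - 420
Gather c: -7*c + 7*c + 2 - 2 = 0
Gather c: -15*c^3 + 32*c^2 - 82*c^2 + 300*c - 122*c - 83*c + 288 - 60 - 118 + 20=-15*c^3 - 50*c^2 + 95*c + 130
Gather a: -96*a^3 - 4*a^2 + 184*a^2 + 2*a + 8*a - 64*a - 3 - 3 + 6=-96*a^3 + 180*a^2 - 54*a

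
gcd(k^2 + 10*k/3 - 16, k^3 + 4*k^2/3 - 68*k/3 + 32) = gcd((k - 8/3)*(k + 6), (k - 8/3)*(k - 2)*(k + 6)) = k^2 + 10*k/3 - 16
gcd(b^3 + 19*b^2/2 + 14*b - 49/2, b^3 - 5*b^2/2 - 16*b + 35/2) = b^2 + 5*b/2 - 7/2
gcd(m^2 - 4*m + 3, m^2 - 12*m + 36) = 1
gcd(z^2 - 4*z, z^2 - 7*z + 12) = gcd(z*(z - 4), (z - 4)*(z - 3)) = z - 4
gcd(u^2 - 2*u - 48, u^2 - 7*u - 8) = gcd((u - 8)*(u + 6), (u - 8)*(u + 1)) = u - 8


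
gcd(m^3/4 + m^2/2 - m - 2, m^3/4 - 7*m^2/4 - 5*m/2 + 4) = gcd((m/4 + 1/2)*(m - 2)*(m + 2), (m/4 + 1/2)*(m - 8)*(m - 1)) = m + 2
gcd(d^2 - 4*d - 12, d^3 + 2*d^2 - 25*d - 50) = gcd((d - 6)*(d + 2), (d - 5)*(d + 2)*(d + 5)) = d + 2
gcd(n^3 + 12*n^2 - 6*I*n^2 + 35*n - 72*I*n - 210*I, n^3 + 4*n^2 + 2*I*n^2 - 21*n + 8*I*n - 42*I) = n + 7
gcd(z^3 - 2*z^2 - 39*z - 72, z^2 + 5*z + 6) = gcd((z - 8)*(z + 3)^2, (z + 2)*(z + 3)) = z + 3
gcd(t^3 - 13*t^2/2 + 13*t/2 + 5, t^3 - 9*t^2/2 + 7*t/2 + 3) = t^2 - 3*t/2 - 1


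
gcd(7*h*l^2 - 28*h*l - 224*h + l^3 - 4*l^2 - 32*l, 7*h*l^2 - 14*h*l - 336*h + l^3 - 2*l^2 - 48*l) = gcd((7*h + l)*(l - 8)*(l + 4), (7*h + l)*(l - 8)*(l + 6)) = 7*h*l - 56*h + l^2 - 8*l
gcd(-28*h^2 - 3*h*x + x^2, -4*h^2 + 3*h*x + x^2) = 4*h + x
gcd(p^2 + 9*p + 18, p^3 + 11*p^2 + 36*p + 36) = p^2 + 9*p + 18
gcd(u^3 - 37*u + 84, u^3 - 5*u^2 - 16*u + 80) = u - 4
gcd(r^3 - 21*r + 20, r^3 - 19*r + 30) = r + 5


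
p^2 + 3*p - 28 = (p - 4)*(p + 7)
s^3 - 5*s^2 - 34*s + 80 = (s - 8)*(s - 2)*(s + 5)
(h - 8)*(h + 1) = h^2 - 7*h - 8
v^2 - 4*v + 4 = (v - 2)^2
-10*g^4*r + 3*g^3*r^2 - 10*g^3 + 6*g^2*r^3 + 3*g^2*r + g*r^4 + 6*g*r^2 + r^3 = (-g + r)*(2*g + r)*(5*g + r)*(g*r + 1)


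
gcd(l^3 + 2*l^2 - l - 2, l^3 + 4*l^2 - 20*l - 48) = l + 2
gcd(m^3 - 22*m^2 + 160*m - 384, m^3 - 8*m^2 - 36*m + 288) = m^2 - 14*m + 48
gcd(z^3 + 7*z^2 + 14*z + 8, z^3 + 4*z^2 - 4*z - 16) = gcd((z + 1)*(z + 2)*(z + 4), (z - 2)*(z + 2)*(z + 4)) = z^2 + 6*z + 8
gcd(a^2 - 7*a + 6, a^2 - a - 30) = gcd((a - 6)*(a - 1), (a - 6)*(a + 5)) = a - 6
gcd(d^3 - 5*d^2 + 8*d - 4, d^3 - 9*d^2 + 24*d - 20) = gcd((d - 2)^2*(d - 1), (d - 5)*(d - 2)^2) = d^2 - 4*d + 4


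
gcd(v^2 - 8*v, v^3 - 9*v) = v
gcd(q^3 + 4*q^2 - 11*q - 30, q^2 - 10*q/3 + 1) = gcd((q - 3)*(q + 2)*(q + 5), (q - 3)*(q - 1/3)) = q - 3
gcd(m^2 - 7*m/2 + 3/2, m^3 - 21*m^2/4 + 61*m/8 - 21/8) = m^2 - 7*m/2 + 3/2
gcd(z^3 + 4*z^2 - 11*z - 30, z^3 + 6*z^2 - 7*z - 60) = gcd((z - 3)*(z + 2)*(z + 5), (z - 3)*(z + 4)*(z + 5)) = z^2 + 2*z - 15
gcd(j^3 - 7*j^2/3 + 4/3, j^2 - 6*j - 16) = 1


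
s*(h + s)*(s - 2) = h*s^2 - 2*h*s + s^3 - 2*s^2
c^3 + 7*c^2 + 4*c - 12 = (c - 1)*(c + 2)*(c + 6)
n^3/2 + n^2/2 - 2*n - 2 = (n/2 + 1)*(n - 2)*(n + 1)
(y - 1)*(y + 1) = y^2 - 1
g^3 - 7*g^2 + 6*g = g*(g - 6)*(g - 1)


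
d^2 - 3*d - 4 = (d - 4)*(d + 1)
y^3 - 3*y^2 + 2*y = y*(y - 2)*(y - 1)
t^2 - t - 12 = (t - 4)*(t + 3)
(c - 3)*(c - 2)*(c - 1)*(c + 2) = c^4 - 4*c^3 - c^2 + 16*c - 12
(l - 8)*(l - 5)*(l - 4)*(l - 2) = l^4 - 19*l^3 + 126*l^2 - 344*l + 320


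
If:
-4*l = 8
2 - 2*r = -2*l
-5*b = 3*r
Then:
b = 3/5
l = -2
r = -1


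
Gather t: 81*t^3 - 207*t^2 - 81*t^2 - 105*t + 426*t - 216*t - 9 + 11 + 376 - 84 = 81*t^3 - 288*t^2 + 105*t + 294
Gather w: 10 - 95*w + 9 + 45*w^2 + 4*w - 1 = 45*w^2 - 91*w + 18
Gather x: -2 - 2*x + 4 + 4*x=2*x + 2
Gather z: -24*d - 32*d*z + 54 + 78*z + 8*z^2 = -24*d + 8*z^2 + z*(78 - 32*d) + 54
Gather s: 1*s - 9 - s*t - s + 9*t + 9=-s*t + 9*t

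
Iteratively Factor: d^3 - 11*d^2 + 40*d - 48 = (d - 4)*(d^2 - 7*d + 12) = (d - 4)^2*(d - 3)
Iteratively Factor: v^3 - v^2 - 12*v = (v)*(v^2 - v - 12) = v*(v + 3)*(v - 4)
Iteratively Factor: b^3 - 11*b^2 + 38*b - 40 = (b - 2)*(b^2 - 9*b + 20) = (b - 4)*(b - 2)*(b - 5)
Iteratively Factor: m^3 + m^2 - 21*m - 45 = (m + 3)*(m^2 - 2*m - 15) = (m + 3)^2*(m - 5)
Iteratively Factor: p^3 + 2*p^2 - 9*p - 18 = (p - 3)*(p^2 + 5*p + 6) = (p - 3)*(p + 3)*(p + 2)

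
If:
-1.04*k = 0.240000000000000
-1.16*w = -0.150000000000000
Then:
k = -0.23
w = 0.13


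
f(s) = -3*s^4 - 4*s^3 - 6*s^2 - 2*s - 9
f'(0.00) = -2.00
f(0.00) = -9.00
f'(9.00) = -9830.00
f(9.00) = -23112.00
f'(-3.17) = 297.71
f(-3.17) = -238.47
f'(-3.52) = 414.93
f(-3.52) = -362.41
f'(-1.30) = 19.68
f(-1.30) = -16.32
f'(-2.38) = 120.36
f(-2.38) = -80.56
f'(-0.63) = 3.80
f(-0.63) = -9.59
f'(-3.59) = 441.64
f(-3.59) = -392.38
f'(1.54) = -92.77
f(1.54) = -57.79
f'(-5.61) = 1806.36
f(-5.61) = -2451.86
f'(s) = -12*s^3 - 12*s^2 - 12*s - 2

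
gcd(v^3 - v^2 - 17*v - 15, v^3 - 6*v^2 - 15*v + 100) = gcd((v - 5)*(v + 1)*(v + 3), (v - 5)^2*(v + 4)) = v - 5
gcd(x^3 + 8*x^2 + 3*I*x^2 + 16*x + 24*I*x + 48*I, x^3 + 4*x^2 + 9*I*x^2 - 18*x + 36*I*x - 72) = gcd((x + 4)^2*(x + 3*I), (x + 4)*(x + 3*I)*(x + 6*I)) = x^2 + x*(4 + 3*I) + 12*I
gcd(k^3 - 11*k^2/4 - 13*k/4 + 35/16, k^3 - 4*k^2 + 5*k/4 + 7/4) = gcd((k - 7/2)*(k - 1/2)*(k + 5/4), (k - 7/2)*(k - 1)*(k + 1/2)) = k - 7/2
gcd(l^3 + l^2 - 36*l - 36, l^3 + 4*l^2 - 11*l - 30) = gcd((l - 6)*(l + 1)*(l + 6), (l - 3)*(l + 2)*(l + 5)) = 1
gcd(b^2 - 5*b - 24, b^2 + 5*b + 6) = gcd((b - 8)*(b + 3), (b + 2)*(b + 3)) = b + 3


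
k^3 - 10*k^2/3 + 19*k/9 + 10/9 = (k - 2)*(k - 5/3)*(k + 1/3)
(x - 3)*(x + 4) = x^2 + x - 12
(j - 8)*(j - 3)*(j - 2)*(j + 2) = j^4 - 11*j^3 + 20*j^2 + 44*j - 96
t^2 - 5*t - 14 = (t - 7)*(t + 2)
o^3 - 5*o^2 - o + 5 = (o - 5)*(o - 1)*(o + 1)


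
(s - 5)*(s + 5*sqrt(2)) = s^2 - 5*s + 5*sqrt(2)*s - 25*sqrt(2)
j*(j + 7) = j^2 + 7*j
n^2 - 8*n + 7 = (n - 7)*(n - 1)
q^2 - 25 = (q - 5)*(q + 5)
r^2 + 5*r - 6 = (r - 1)*(r + 6)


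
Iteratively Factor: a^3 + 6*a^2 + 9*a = (a + 3)*(a^2 + 3*a) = (a + 3)^2*(a)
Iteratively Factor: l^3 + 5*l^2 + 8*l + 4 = (l + 2)*(l^2 + 3*l + 2) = (l + 1)*(l + 2)*(l + 2)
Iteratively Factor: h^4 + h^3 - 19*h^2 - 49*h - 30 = (h + 3)*(h^3 - 2*h^2 - 13*h - 10) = (h - 5)*(h + 3)*(h^2 + 3*h + 2) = (h - 5)*(h + 2)*(h + 3)*(h + 1)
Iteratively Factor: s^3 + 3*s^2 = (s)*(s^2 + 3*s) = s^2*(s + 3)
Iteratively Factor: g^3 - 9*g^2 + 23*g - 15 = (g - 3)*(g^2 - 6*g + 5) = (g - 5)*(g - 3)*(g - 1)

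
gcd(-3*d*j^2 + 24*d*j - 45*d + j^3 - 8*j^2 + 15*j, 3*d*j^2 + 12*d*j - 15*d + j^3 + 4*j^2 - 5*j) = 1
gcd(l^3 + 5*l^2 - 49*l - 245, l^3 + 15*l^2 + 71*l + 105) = l^2 + 12*l + 35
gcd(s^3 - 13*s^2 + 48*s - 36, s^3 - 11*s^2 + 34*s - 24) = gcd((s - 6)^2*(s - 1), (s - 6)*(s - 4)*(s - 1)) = s^2 - 7*s + 6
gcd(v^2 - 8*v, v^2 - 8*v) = v^2 - 8*v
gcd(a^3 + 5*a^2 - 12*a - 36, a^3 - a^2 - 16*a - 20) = a + 2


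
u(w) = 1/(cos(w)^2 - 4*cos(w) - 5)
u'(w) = (2*sin(w)*cos(w) - 4*sin(w))/(cos(w)^2 - 4*cos(w) - 5)^2 = 2*(cos(w) - 2)*sin(w)/(sin(w)^2 + 4*cos(w) + 4)^2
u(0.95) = -0.14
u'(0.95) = -0.05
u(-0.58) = -0.13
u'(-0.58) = 0.02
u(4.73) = -0.20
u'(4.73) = 0.15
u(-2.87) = -4.57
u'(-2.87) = 33.28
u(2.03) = -0.33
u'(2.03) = -0.48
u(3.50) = -2.65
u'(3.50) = 14.48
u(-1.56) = -0.20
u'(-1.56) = 0.16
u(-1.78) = -0.24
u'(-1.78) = 0.25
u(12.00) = -0.13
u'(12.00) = 0.02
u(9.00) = -1.90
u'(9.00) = -8.69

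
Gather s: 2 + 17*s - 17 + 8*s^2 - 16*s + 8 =8*s^2 + s - 7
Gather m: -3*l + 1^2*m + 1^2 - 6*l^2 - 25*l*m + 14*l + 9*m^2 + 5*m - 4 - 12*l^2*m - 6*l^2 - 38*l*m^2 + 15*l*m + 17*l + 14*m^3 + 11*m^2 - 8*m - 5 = -12*l^2 + 28*l + 14*m^3 + m^2*(20 - 38*l) + m*(-12*l^2 - 10*l - 2) - 8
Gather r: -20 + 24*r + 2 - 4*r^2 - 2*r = -4*r^2 + 22*r - 18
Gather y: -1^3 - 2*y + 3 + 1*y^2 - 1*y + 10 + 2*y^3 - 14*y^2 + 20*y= 2*y^3 - 13*y^2 + 17*y + 12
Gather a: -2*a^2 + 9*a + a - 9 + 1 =-2*a^2 + 10*a - 8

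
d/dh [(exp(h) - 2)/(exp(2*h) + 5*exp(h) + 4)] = (-(exp(h) - 2)*(2*exp(h) + 5) + exp(2*h) + 5*exp(h) + 4)*exp(h)/(exp(2*h) + 5*exp(h) + 4)^2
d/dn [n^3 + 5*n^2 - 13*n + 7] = 3*n^2 + 10*n - 13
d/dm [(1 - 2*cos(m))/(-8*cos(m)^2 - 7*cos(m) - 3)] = (16*cos(m)^2 - 16*cos(m) - 13)*sin(m)/(-8*sin(m)^2 + 7*cos(m) + 11)^2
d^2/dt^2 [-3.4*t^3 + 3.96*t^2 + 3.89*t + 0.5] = 7.92 - 20.4*t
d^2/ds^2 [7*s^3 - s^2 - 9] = 42*s - 2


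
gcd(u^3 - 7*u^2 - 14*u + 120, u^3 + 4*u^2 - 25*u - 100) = u^2 - u - 20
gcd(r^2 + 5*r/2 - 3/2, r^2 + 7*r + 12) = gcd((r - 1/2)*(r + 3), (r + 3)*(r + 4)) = r + 3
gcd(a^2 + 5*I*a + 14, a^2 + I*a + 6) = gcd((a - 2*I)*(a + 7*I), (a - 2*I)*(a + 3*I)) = a - 2*I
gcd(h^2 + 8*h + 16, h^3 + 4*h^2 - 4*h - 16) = h + 4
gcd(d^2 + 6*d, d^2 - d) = d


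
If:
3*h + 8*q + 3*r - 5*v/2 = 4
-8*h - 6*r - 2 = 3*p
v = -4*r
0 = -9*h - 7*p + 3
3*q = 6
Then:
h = 205/251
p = -156/251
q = 2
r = -279/251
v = 1116/251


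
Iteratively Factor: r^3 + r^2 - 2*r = (r + 2)*(r^2 - r) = (r - 1)*(r + 2)*(r)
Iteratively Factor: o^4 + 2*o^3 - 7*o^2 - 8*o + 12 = (o + 2)*(o^3 - 7*o + 6) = (o - 2)*(o + 2)*(o^2 + 2*o - 3) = (o - 2)*(o - 1)*(o + 2)*(o + 3)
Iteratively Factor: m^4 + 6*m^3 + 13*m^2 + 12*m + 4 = (m + 1)*(m^3 + 5*m^2 + 8*m + 4) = (m + 1)*(m + 2)*(m^2 + 3*m + 2) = (m + 1)^2*(m + 2)*(m + 2)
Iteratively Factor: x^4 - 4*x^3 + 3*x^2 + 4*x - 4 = (x - 2)*(x^3 - 2*x^2 - x + 2) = (x - 2)*(x - 1)*(x^2 - x - 2) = (x - 2)^2*(x - 1)*(x + 1)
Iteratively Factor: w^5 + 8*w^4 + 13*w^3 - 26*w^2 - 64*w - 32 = (w + 1)*(w^4 + 7*w^3 + 6*w^2 - 32*w - 32) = (w + 1)*(w + 4)*(w^3 + 3*w^2 - 6*w - 8) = (w - 2)*(w + 1)*(w + 4)*(w^2 + 5*w + 4) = (w - 2)*(w + 1)*(w + 4)^2*(w + 1)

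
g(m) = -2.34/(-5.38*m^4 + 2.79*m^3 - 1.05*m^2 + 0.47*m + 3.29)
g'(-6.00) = 0.00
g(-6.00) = 0.00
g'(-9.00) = 0.00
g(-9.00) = 0.00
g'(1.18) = -5.01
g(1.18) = 0.68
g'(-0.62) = 18.38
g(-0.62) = -2.06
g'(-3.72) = 0.00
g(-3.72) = 0.00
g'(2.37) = -0.03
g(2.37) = 0.02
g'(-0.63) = 23.06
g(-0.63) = -2.27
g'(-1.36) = 0.28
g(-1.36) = 0.09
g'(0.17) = 0.05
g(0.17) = -0.70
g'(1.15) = -7.44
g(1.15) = 0.86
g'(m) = -2.34*(21.52*m^3 - 8.37*m^2 + 2.1*m - 0.47)/(-5.38*m^4 + 2.79*m^3 - 1.05*m^2 + 0.47*m + 3.29)^2 = (-50.3568*m^3 + 19.5858*m^2 - 4.914*m + 1.0998)/(-5.38*m^4 + 2.79*m^3 - 1.05*m^2 + 0.47*m + 3.29)^2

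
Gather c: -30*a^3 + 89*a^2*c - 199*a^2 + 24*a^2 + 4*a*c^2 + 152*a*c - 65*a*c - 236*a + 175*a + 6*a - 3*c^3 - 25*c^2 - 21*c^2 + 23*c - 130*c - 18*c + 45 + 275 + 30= -30*a^3 - 175*a^2 - 55*a - 3*c^3 + c^2*(4*a - 46) + c*(89*a^2 + 87*a - 125) + 350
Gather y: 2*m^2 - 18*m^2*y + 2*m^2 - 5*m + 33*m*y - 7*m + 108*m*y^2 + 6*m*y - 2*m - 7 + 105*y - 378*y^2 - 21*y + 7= 4*m^2 - 14*m + y^2*(108*m - 378) + y*(-18*m^2 + 39*m + 84)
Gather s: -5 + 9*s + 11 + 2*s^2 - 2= 2*s^2 + 9*s + 4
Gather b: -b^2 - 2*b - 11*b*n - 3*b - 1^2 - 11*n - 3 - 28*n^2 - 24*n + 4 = -b^2 + b*(-11*n - 5) - 28*n^2 - 35*n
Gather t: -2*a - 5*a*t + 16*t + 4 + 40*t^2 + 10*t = -2*a + 40*t^2 + t*(26 - 5*a) + 4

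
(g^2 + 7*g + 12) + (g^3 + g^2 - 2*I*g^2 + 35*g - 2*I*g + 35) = g^3 + 2*g^2 - 2*I*g^2 + 42*g - 2*I*g + 47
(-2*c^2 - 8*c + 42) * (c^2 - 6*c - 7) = -2*c^4 + 4*c^3 + 104*c^2 - 196*c - 294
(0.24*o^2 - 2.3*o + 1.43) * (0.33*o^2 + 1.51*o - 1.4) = 0.0792*o^4 - 0.3966*o^3 - 3.3371*o^2 + 5.3793*o - 2.002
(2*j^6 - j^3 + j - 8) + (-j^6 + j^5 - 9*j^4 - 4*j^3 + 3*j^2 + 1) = j^6 + j^5 - 9*j^4 - 5*j^3 + 3*j^2 + j - 7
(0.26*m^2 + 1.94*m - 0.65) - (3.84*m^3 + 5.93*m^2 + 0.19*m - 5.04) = -3.84*m^3 - 5.67*m^2 + 1.75*m + 4.39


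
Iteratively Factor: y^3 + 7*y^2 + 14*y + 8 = (y + 2)*(y^2 + 5*y + 4) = (y + 2)*(y + 4)*(y + 1)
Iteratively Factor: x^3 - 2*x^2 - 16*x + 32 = (x - 2)*(x^2 - 16) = (x - 4)*(x - 2)*(x + 4)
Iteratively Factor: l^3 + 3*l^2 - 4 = (l - 1)*(l^2 + 4*l + 4) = (l - 1)*(l + 2)*(l + 2)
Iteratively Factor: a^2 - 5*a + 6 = (a - 3)*(a - 2)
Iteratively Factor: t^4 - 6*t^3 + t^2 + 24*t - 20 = (t + 2)*(t^3 - 8*t^2 + 17*t - 10) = (t - 2)*(t + 2)*(t^2 - 6*t + 5) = (t - 2)*(t - 1)*(t + 2)*(t - 5)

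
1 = 1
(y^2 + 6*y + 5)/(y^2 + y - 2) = (y^2 + 6*y + 5)/(y^2 + y - 2)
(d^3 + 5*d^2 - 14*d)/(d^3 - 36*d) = (d^2 + 5*d - 14)/(d^2 - 36)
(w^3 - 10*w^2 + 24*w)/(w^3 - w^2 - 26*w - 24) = w*(w - 4)/(w^2 + 5*w + 4)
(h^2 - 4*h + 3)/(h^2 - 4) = (h^2 - 4*h + 3)/(h^2 - 4)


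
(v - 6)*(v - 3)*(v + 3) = v^3 - 6*v^2 - 9*v + 54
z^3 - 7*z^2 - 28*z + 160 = (z - 8)*(z - 4)*(z + 5)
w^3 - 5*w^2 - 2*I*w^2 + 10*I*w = w*(w - 5)*(w - 2*I)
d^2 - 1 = (d - 1)*(d + 1)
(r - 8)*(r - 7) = r^2 - 15*r + 56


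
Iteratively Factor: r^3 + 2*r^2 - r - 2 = (r - 1)*(r^2 + 3*r + 2) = (r - 1)*(r + 2)*(r + 1)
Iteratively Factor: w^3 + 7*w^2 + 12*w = (w)*(w^2 + 7*w + 12) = w*(w + 4)*(w + 3)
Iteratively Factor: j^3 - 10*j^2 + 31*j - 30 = (j - 5)*(j^2 - 5*j + 6) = (j - 5)*(j - 3)*(j - 2)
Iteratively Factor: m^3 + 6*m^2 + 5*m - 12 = (m - 1)*(m^2 + 7*m + 12) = (m - 1)*(m + 4)*(m + 3)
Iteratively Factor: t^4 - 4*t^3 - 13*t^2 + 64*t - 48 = (t - 3)*(t^3 - t^2 - 16*t + 16) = (t - 3)*(t + 4)*(t^2 - 5*t + 4) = (t - 3)*(t - 1)*(t + 4)*(t - 4)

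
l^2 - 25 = (l - 5)*(l + 5)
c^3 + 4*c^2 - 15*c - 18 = (c - 3)*(c + 1)*(c + 6)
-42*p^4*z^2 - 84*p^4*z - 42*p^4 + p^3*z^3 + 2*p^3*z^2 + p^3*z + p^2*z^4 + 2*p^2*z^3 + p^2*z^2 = (-6*p + z)*(7*p + z)*(p*z + p)^2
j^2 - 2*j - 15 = (j - 5)*(j + 3)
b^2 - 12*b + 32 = (b - 8)*(b - 4)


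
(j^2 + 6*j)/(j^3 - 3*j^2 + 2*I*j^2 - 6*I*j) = (j + 6)/(j^2 + j*(-3 + 2*I) - 6*I)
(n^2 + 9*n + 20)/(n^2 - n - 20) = (n + 5)/(n - 5)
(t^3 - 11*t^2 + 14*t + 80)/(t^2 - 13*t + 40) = t + 2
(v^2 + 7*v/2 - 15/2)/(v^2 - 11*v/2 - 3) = (-2*v^2 - 7*v + 15)/(-2*v^2 + 11*v + 6)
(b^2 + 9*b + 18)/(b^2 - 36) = (b + 3)/(b - 6)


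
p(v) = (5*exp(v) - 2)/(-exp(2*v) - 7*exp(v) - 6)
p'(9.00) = 0.00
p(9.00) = 0.00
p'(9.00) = 0.00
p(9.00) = 0.00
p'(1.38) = 0.03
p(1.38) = -0.36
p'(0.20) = -0.20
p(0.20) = -0.26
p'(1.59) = 0.07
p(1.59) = -0.35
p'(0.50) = -0.15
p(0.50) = -0.31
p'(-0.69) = -0.24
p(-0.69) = -0.05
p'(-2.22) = -0.11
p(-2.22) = 0.22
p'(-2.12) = -0.11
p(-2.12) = 0.20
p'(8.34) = 0.00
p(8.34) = -0.00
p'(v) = (5*exp(v) - 2)*(2*exp(2*v) + 7*exp(v))/(-exp(2*v) - 7*exp(v) - 6)^2 + 5*exp(v)/(-exp(2*v) - 7*exp(v) - 6) = (5*exp(2*v) - 4*exp(v) - 44)*exp(v)/(exp(4*v) + 14*exp(3*v) + 61*exp(2*v) + 84*exp(v) + 36)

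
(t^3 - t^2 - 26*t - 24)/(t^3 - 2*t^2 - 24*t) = (t + 1)/t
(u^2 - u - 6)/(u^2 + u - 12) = (u + 2)/(u + 4)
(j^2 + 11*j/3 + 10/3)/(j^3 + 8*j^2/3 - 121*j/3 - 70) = (j + 2)/(j^2 + j - 42)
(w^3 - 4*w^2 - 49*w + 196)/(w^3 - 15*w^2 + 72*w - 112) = (w + 7)/(w - 4)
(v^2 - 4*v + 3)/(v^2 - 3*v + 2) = (v - 3)/(v - 2)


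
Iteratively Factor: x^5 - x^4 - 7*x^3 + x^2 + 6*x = (x - 3)*(x^4 + 2*x^3 - x^2 - 2*x) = x*(x - 3)*(x^3 + 2*x^2 - x - 2) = x*(x - 3)*(x + 2)*(x^2 - 1) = x*(x - 3)*(x - 1)*(x + 2)*(x + 1)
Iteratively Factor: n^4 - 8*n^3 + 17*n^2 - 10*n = (n - 1)*(n^3 - 7*n^2 + 10*n) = (n - 2)*(n - 1)*(n^2 - 5*n) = n*(n - 2)*(n - 1)*(n - 5)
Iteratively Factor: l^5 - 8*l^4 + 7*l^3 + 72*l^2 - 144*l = (l)*(l^4 - 8*l^3 + 7*l^2 + 72*l - 144) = l*(l - 3)*(l^3 - 5*l^2 - 8*l + 48) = l*(l - 4)*(l - 3)*(l^2 - l - 12) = l*(l - 4)^2*(l - 3)*(l + 3)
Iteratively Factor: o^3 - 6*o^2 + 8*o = (o)*(o^2 - 6*o + 8) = o*(o - 2)*(o - 4)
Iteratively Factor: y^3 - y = (y)*(y^2 - 1) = y*(y + 1)*(y - 1)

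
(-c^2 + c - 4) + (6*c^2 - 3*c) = 5*c^2 - 2*c - 4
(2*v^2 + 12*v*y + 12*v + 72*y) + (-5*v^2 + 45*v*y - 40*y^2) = -3*v^2 + 57*v*y + 12*v - 40*y^2 + 72*y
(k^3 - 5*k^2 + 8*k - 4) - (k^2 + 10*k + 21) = k^3 - 6*k^2 - 2*k - 25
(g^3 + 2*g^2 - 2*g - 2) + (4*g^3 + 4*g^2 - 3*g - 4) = 5*g^3 + 6*g^2 - 5*g - 6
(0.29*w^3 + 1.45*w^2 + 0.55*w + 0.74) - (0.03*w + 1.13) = 0.29*w^3 + 1.45*w^2 + 0.52*w - 0.39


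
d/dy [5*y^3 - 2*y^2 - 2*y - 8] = 15*y^2 - 4*y - 2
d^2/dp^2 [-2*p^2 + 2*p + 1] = -4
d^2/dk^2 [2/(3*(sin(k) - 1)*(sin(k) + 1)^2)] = 2*(7*sin(k)/cos(k)^2 + 9 - 13/cos(k)^2)/(3*(sin(k) + 1)*cos(k)^2)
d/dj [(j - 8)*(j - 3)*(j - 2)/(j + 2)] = (2*j^3 - 7*j^2 - 52*j + 140)/(j^2 + 4*j + 4)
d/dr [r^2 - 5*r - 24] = 2*r - 5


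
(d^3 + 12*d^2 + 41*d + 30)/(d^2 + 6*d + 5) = d + 6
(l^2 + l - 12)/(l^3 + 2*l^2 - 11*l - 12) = 1/(l + 1)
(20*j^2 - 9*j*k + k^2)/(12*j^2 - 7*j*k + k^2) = (5*j - k)/(3*j - k)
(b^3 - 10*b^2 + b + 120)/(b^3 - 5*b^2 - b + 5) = (b^2 - 5*b - 24)/(b^2 - 1)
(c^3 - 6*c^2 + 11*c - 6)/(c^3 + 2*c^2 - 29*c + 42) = (c - 1)/(c + 7)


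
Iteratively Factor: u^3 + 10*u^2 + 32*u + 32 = (u + 4)*(u^2 + 6*u + 8) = (u + 2)*(u + 4)*(u + 4)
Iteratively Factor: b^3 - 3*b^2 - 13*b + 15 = (b - 1)*(b^2 - 2*b - 15) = (b - 5)*(b - 1)*(b + 3)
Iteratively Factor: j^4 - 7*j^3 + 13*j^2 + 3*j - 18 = (j - 2)*(j^3 - 5*j^2 + 3*j + 9) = (j - 3)*(j - 2)*(j^2 - 2*j - 3) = (j - 3)*(j - 2)*(j + 1)*(j - 3)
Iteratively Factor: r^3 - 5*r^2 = (r - 5)*(r^2) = r*(r - 5)*(r)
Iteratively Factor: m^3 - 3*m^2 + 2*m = (m - 1)*(m^2 - 2*m) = m*(m - 1)*(m - 2)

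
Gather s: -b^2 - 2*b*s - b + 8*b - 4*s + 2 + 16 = -b^2 + 7*b + s*(-2*b - 4) + 18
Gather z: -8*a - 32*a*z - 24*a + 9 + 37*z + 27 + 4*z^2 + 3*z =-32*a + 4*z^2 + z*(40 - 32*a) + 36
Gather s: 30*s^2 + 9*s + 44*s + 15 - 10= 30*s^2 + 53*s + 5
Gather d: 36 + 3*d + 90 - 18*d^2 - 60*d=-18*d^2 - 57*d + 126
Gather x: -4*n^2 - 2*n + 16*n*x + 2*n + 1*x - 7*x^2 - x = -4*n^2 + 16*n*x - 7*x^2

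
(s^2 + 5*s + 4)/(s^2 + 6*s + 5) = (s + 4)/(s + 5)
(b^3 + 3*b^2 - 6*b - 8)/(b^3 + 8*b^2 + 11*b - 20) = (b^2 - b - 2)/(b^2 + 4*b - 5)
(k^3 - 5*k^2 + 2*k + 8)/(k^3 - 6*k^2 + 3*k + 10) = (k - 4)/(k - 5)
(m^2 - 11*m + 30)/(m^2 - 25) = (m - 6)/(m + 5)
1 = 1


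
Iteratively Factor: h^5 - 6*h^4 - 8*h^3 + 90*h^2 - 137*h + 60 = (h - 5)*(h^4 - h^3 - 13*h^2 + 25*h - 12) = (h - 5)*(h - 3)*(h^3 + 2*h^2 - 7*h + 4) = (h - 5)*(h - 3)*(h - 1)*(h^2 + 3*h - 4) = (h - 5)*(h - 3)*(h - 1)*(h + 4)*(h - 1)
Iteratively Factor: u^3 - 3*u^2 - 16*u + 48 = (u - 3)*(u^2 - 16) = (u - 4)*(u - 3)*(u + 4)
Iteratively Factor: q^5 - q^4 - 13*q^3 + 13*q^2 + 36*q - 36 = (q + 2)*(q^4 - 3*q^3 - 7*q^2 + 27*q - 18) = (q - 3)*(q + 2)*(q^3 - 7*q + 6) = (q - 3)*(q + 2)*(q + 3)*(q^2 - 3*q + 2) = (q - 3)*(q - 1)*(q + 2)*(q + 3)*(q - 2)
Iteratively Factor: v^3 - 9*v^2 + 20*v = (v)*(v^2 - 9*v + 20) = v*(v - 4)*(v - 5)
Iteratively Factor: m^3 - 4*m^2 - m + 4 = (m + 1)*(m^2 - 5*m + 4) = (m - 1)*(m + 1)*(m - 4)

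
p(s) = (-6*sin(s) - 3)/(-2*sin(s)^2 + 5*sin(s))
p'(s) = (4*sin(s)*cos(s) - 5*cos(s))*(-6*sin(s) - 3)/(-2*sin(s)^2 + 5*sin(s))^2 - 6*cos(s)/(-2*sin(s)^2 + 5*sin(s))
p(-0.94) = -0.35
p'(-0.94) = 0.35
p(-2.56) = -0.09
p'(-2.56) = -1.34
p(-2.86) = 0.86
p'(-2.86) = -7.02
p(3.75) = -0.12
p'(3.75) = -1.19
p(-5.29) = -2.88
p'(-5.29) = -0.24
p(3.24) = 4.72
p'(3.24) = -61.33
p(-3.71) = -2.95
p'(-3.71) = -0.96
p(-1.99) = -0.40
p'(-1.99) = -0.17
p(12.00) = -0.07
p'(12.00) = 1.43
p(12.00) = -0.07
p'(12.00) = 1.43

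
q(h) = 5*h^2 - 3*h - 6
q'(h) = 10*h - 3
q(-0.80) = -0.40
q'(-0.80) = -11.00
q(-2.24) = 25.81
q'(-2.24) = -25.40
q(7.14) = 227.48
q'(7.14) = 68.40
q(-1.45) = 8.86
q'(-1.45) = -17.50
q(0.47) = -6.31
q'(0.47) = 1.70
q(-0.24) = -4.99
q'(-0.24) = -5.40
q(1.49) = 0.63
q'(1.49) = 11.90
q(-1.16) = 4.21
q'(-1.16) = -14.60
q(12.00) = 678.00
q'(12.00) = 117.00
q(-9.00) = 426.00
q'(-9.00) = -93.00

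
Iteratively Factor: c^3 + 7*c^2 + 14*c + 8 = (c + 1)*(c^2 + 6*c + 8) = (c + 1)*(c + 4)*(c + 2)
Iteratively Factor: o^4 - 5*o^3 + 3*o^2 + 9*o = (o - 3)*(o^3 - 2*o^2 - 3*o) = (o - 3)*(o + 1)*(o^2 - 3*o) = o*(o - 3)*(o + 1)*(o - 3)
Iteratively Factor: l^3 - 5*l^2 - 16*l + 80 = (l - 4)*(l^2 - l - 20) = (l - 4)*(l + 4)*(l - 5)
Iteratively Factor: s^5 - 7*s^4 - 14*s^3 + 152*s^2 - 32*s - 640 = (s - 5)*(s^4 - 2*s^3 - 24*s^2 + 32*s + 128) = (s - 5)*(s - 4)*(s^3 + 2*s^2 - 16*s - 32) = (s - 5)*(s - 4)*(s + 2)*(s^2 - 16) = (s - 5)*(s - 4)*(s + 2)*(s + 4)*(s - 4)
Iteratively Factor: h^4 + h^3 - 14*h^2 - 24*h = (h + 3)*(h^3 - 2*h^2 - 8*h) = (h + 2)*(h + 3)*(h^2 - 4*h) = (h - 4)*(h + 2)*(h + 3)*(h)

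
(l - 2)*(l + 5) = l^2 + 3*l - 10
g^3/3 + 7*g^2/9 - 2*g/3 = g*(g/3 + 1)*(g - 2/3)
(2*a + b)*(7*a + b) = 14*a^2 + 9*a*b + b^2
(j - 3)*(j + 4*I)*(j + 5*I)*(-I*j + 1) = -I*j^4 + 10*j^3 + 3*I*j^3 - 30*j^2 + 29*I*j^2 - 20*j - 87*I*j + 60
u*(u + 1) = u^2 + u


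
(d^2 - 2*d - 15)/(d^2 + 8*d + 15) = (d - 5)/(d + 5)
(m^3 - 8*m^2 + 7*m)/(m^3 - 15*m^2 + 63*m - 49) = m/(m - 7)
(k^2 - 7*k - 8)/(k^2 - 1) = (k - 8)/(k - 1)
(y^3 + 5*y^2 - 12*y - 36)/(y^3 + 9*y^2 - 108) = (y + 2)/(y + 6)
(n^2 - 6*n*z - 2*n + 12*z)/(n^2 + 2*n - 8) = (n - 6*z)/(n + 4)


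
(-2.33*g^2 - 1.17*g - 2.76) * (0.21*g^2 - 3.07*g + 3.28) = -0.4893*g^4 + 6.9074*g^3 - 4.6301*g^2 + 4.6356*g - 9.0528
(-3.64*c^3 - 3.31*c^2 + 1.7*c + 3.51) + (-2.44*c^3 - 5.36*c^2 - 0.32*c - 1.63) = -6.08*c^3 - 8.67*c^2 + 1.38*c + 1.88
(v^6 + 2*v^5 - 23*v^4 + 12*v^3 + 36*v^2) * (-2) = -2*v^6 - 4*v^5 + 46*v^4 - 24*v^3 - 72*v^2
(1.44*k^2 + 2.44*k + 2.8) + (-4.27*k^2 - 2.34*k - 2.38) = -2.83*k^2 + 0.1*k + 0.42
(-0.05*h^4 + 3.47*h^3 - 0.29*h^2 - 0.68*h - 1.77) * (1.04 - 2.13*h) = 0.1065*h^5 - 7.4431*h^4 + 4.2265*h^3 + 1.1468*h^2 + 3.0629*h - 1.8408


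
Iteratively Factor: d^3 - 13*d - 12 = (d + 3)*(d^2 - 3*d - 4) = (d + 1)*(d + 3)*(d - 4)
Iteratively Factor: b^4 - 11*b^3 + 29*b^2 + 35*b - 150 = (b - 5)*(b^3 - 6*b^2 - b + 30) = (b - 5)*(b + 2)*(b^2 - 8*b + 15) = (b - 5)*(b - 3)*(b + 2)*(b - 5)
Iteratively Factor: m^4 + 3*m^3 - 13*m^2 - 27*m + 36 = (m - 3)*(m^3 + 6*m^2 + 5*m - 12) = (m - 3)*(m + 4)*(m^2 + 2*m - 3) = (m - 3)*(m - 1)*(m + 4)*(m + 3)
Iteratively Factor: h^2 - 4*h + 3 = (h - 1)*(h - 3)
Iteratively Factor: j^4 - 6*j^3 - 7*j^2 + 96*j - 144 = (j + 4)*(j^3 - 10*j^2 + 33*j - 36) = (j - 3)*(j + 4)*(j^2 - 7*j + 12) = (j - 4)*(j - 3)*(j + 4)*(j - 3)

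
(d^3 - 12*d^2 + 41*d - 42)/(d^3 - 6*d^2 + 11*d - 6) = (d - 7)/(d - 1)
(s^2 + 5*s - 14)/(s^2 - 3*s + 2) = (s + 7)/(s - 1)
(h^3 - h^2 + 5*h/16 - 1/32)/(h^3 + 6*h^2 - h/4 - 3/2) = (16*h^2 - 8*h + 1)/(8*(2*h^2 + 13*h + 6))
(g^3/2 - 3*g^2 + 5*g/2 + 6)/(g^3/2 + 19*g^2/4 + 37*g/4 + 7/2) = 2*(g^3 - 6*g^2 + 5*g + 12)/(2*g^3 + 19*g^2 + 37*g + 14)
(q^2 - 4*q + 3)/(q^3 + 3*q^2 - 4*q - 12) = (q^2 - 4*q + 3)/(q^3 + 3*q^2 - 4*q - 12)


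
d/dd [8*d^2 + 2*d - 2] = 16*d + 2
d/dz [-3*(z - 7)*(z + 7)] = -6*z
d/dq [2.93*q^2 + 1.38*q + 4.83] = 5.86*q + 1.38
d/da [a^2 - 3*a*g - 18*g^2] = 2*a - 3*g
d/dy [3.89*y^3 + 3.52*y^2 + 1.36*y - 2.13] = 11.67*y^2 + 7.04*y + 1.36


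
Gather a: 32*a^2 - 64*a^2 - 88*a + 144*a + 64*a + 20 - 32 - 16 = -32*a^2 + 120*a - 28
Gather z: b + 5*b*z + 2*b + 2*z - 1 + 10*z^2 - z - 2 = 3*b + 10*z^2 + z*(5*b + 1) - 3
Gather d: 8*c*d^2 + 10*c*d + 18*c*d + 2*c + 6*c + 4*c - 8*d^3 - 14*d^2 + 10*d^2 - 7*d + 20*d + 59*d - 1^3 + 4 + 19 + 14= 12*c - 8*d^3 + d^2*(8*c - 4) + d*(28*c + 72) + 36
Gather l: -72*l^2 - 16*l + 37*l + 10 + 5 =-72*l^2 + 21*l + 15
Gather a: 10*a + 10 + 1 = 10*a + 11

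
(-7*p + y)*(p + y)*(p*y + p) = -7*p^3*y - 7*p^3 - 6*p^2*y^2 - 6*p^2*y + p*y^3 + p*y^2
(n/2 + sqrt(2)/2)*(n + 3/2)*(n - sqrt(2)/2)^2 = n^4/2 + 3*n^3/4 - 3*n^2/4 - 9*n/8 + sqrt(2)*n/4 + 3*sqrt(2)/8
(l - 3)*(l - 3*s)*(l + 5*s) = l^3 + 2*l^2*s - 3*l^2 - 15*l*s^2 - 6*l*s + 45*s^2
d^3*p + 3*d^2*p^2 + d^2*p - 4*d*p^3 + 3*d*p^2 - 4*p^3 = (d - p)*(d + 4*p)*(d*p + p)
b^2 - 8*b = b*(b - 8)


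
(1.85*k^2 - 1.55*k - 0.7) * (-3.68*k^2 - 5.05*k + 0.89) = -6.808*k^4 - 3.6385*k^3 + 12.05*k^2 + 2.1555*k - 0.623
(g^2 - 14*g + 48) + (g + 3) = g^2 - 13*g + 51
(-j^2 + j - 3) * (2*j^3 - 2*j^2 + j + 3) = -2*j^5 + 4*j^4 - 9*j^3 + 4*j^2 - 9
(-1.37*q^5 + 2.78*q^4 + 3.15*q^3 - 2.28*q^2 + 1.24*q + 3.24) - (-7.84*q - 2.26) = -1.37*q^5 + 2.78*q^4 + 3.15*q^3 - 2.28*q^2 + 9.08*q + 5.5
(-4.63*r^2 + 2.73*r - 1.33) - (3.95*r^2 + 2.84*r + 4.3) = -8.58*r^2 - 0.11*r - 5.63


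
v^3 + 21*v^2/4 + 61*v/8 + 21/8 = (v + 1/2)*(v + 7/4)*(v + 3)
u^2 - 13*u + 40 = (u - 8)*(u - 5)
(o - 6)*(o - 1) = o^2 - 7*o + 6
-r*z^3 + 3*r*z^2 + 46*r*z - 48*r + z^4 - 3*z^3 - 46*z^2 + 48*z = (-r + z)*(z - 8)*(z - 1)*(z + 6)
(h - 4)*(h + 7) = h^2 + 3*h - 28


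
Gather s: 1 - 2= -1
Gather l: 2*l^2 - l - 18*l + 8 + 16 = 2*l^2 - 19*l + 24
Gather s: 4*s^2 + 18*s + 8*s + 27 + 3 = 4*s^2 + 26*s + 30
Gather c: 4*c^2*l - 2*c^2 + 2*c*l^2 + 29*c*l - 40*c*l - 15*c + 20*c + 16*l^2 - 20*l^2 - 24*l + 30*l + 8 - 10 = c^2*(4*l - 2) + c*(2*l^2 - 11*l + 5) - 4*l^2 + 6*l - 2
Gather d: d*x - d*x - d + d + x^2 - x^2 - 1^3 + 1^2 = 0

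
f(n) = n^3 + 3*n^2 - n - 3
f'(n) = 3*n^2 + 6*n - 1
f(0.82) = -1.25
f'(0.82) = 5.94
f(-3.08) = -0.68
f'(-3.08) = 8.98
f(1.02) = 0.16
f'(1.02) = 8.24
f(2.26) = 21.61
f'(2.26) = 27.88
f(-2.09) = 3.06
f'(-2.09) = -0.44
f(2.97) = 46.69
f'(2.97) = 43.28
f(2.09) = 17.14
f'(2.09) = 24.64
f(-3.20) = -1.85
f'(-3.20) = 10.52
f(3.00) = 48.00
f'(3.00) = 44.00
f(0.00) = -3.00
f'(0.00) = -1.00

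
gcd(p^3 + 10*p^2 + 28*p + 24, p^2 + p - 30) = p + 6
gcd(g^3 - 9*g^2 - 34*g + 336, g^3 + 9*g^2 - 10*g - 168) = g + 6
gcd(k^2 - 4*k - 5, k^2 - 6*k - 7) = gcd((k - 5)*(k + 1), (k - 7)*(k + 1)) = k + 1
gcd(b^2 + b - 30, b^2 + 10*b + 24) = b + 6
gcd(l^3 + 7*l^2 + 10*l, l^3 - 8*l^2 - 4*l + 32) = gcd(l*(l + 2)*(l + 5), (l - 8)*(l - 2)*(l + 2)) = l + 2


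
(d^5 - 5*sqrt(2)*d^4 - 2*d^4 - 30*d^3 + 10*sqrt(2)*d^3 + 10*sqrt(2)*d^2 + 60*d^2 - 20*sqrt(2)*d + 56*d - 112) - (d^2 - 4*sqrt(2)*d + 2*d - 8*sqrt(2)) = d^5 - 5*sqrt(2)*d^4 - 2*d^4 - 30*d^3 + 10*sqrt(2)*d^3 + 10*sqrt(2)*d^2 + 59*d^2 - 16*sqrt(2)*d + 54*d - 112 + 8*sqrt(2)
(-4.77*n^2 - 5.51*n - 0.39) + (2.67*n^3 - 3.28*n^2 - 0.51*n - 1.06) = 2.67*n^3 - 8.05*n^2 - 6.02*n - 1.45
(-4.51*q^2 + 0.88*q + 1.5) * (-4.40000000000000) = 19.844*q^2 - 3.872*q - 6.6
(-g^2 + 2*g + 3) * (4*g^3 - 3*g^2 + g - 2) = -4*g^5 + 11*g^4 + 5*g^3 - 5*g^2 - g - 6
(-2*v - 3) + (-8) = -2*v - 11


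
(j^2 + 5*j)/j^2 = (j + 5)/j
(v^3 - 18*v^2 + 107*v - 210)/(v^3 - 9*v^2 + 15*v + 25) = (v^2 - 13*v + 42)/(v^2 - 4*v - 5)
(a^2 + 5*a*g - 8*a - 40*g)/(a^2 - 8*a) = (a + 5*g)/a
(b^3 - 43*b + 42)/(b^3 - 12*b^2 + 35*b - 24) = (b^2 + b - 42)/(b^2 - 11*b + 24)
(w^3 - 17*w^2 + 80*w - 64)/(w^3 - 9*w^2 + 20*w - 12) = (w^2 - 16*w + 64)/(w^2 - 8*w + 12)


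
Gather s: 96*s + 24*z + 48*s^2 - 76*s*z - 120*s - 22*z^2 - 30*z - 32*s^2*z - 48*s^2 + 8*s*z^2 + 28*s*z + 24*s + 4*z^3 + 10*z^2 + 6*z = -32*s^2*z + s*(8*z^2 - 48*z) + 4*z^3 - 12*z^2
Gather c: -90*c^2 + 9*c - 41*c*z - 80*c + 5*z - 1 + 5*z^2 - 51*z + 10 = -90*c^2 + c*(-41*z - 71) + 5*z^2 - 46*z + 9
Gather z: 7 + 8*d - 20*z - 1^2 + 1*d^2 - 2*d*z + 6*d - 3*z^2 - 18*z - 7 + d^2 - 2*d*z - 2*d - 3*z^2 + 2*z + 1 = 2*d^2 + 12*d - 6*z^2 + z*(-4*d - 36)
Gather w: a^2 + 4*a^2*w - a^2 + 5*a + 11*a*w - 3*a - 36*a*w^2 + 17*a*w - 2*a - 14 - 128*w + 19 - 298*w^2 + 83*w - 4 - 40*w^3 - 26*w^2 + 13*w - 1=-40*w^3 + w^2*(-36*a - 324) + w*(4*a^2 + 28*a - 32)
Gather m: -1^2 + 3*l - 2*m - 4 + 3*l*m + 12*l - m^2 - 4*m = 15*l - m^2 + m*(3*l - 6) - 5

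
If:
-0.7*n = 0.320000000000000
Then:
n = -0.46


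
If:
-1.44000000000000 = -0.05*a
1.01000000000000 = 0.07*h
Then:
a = 28.80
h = 14.43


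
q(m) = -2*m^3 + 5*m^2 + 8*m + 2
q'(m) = -6*m^2 + 10*m + 8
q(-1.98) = 21.29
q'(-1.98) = -35.32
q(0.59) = 8.05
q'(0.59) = 11.81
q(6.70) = -321.48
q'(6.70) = -194.34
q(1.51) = 18.59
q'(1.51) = 9.42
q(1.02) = 13.24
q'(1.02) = 11.96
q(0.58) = 7.93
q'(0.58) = 11.78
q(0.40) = 5.87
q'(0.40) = 11.04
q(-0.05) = 1.61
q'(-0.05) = 7.48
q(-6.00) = 566.00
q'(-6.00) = -268.00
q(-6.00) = 566.00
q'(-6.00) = -268.00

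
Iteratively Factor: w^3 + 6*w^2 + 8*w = (w + 2)*(w^2 + 4*w) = w*(w + 2)*(w + 4)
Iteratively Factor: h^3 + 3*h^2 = (h)*(h^2 + 3*h) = h*(h + 3)*(h)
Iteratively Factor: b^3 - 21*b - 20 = (b - 5)*(b^2 + 5*b + 4) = (b - 5)*(b + 4)*(b + 1)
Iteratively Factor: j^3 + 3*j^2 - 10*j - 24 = (j + 4)*(j^2 - j - 6) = (j + 2)*(j + 4)*(j - 3)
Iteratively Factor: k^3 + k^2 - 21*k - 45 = (k - 5)*(k^2 + 6*k + 9) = (k - 5)*(k + 3)*(k + 3)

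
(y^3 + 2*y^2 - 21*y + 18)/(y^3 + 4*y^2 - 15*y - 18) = (y - 1)/(y + 1)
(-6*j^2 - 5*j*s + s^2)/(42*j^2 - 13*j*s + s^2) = (j + s)/(-7*j + s)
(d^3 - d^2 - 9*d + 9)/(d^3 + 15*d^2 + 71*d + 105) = (d^2 - 4*d + 3)/(d^2 + 12*d + 35)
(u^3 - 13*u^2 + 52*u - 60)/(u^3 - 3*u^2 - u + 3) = (u^3 - 13*u^2 + 52*u - 60)/(u^3 - 3*u^2 - u + 3)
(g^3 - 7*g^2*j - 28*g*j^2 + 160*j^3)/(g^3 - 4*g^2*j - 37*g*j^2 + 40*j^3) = (g - 4*j)/(g - j)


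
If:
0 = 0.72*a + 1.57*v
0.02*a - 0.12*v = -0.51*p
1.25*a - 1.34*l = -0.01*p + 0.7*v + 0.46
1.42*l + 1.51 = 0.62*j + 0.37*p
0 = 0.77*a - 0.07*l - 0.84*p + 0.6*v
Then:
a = -0.04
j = 1.53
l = -0.40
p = 0.01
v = 0.02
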